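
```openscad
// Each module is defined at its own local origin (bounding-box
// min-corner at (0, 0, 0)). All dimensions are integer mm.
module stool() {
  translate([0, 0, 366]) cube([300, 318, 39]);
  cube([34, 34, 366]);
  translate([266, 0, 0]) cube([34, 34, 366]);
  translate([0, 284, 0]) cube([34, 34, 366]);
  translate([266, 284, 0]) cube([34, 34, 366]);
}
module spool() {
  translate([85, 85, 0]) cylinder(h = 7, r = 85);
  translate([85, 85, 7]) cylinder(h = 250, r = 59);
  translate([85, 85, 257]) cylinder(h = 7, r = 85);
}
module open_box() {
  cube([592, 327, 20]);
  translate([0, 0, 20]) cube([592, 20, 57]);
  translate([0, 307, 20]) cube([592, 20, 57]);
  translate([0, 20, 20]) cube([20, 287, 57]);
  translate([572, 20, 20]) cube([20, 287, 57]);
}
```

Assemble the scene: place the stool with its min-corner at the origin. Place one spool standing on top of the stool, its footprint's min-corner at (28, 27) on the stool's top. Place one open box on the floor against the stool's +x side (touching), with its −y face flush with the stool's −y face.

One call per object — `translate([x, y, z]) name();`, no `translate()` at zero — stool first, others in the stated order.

stool();
translate([28, 27, 405]) spool();
translate([300, 0, 0]) open_box();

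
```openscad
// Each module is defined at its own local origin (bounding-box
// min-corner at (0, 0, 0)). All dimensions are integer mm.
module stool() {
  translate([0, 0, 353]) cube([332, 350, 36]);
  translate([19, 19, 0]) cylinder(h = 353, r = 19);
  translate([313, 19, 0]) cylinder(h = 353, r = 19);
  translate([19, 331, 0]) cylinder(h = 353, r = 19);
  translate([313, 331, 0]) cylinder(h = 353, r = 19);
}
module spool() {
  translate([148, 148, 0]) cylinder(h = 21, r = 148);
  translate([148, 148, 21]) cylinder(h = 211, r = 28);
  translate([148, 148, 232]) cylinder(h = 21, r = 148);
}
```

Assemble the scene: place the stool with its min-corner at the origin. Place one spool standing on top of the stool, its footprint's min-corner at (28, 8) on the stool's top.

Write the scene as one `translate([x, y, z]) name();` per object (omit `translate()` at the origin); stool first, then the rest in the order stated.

stool();
translate([28, 8, 389]) spool();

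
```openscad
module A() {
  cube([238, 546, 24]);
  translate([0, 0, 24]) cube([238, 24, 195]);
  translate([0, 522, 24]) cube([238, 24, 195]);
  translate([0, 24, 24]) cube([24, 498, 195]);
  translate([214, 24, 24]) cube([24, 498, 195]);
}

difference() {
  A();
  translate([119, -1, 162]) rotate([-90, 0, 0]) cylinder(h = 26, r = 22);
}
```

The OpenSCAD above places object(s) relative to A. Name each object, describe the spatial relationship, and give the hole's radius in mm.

The subtracted cylinder has r = 22 mm.

A is an open box. The open box has a circular hole through its front wall. The hole's radius is 22 mm.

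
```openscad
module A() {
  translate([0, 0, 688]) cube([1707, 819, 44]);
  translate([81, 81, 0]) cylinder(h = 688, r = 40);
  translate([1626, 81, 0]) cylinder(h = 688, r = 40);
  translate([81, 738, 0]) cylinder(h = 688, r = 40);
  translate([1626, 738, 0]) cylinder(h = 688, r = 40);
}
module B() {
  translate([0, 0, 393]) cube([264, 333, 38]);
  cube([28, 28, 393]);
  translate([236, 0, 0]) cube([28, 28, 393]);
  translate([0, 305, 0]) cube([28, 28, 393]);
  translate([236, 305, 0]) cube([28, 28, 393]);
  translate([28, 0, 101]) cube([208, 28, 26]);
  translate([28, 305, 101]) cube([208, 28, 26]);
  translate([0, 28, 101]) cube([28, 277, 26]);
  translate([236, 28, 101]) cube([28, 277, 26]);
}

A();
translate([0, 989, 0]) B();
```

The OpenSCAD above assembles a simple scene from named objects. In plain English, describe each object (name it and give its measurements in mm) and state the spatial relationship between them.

A is a rectangular dining table. The top is 1707×819×44 mm with its upper surface at z = 732 mm. It stands on four round legs of 80 mm diameter, each leg's bounding box inset 41 mm from the nearest pair of top edges, running from the floor to the underside of the top.

B is a simple wooden stool: a rectangular seat 264 mm (x) by 333 mm (y), 38 mm thick, top face at z = 431 mm, on four square legs, each 28×28 mm in cross-section. The legs rest on z = 0, each flush with a corner of the seat. Four stretchers, 28 mm wide and 26 mm tall, connect adjacent legs with their undersides at z = 101 mm, each running between the inner faces of the legs it joins and aligned with the legs' outer faces on the other axis.

The stool is on the floor beside the table on its +y side.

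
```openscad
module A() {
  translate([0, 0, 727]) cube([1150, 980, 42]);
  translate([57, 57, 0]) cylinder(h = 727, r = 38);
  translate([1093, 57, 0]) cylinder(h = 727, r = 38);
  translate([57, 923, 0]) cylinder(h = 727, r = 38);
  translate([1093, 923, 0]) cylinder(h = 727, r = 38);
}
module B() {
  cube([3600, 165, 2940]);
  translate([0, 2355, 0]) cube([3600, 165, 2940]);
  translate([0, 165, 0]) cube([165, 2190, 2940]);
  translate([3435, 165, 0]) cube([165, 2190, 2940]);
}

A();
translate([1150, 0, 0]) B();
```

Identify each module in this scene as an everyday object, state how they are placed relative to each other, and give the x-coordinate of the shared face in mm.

A is a table. B is a house frame. The house frame is against the table's +x side, with their −y faces flush. The x-coordinate of the shared face is 1150 mm.

The table's +x face and the house frame's −x face are both at x = 1150 mm.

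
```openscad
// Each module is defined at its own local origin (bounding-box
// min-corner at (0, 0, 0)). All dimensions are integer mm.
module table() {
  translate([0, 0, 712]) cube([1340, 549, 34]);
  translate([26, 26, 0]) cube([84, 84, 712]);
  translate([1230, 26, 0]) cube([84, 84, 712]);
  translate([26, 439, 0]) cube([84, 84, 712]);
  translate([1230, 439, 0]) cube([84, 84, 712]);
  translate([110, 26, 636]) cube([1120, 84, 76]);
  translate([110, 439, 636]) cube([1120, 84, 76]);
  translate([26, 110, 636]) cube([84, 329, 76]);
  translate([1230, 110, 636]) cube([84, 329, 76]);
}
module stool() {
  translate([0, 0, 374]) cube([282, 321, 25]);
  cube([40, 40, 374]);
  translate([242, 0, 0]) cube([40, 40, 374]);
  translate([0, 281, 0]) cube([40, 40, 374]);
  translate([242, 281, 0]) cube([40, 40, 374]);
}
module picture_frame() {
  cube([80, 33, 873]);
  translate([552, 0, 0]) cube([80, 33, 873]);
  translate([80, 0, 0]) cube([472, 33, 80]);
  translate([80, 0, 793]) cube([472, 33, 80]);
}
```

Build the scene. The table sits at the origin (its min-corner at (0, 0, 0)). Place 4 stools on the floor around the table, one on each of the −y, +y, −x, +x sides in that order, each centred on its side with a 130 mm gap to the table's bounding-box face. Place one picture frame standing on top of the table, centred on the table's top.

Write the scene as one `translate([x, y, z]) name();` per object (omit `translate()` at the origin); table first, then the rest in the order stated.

table();
translate([529, -451, 0]) stool();
translate([529, 679, 0]) stool();
translate([-412, 114, 0]) stool();
translate([1470, 114, 0]) stool();
translate([354, 258, 746]) picture_frame();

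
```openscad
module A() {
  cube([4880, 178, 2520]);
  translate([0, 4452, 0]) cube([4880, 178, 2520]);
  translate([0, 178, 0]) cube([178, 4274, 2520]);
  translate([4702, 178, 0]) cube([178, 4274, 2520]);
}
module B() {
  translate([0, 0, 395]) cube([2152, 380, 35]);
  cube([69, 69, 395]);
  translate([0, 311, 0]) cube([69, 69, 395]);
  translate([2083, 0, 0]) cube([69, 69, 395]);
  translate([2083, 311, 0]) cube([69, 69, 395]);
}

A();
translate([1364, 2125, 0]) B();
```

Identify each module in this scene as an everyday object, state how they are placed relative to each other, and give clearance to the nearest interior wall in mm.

A is a house frame. B is a bench. The bench sits inside the house frame, centred. The clearance to the nearest interior wall is 1186 mm.

Clearances: x = 1186, y = 1947; minimum 1186 mm.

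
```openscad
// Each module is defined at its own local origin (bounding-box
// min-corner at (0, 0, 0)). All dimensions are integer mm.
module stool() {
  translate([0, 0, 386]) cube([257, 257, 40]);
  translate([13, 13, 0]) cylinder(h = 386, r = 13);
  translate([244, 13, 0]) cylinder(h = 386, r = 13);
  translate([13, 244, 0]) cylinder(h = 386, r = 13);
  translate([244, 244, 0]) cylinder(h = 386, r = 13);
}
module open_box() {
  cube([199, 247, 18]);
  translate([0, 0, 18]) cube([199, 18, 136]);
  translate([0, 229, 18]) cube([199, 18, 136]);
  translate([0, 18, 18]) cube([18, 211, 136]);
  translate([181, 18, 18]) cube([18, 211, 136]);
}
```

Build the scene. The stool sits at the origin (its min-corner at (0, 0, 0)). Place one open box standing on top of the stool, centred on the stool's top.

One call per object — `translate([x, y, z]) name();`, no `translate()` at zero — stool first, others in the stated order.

stool();
translate([29, 5, 426]) open_box();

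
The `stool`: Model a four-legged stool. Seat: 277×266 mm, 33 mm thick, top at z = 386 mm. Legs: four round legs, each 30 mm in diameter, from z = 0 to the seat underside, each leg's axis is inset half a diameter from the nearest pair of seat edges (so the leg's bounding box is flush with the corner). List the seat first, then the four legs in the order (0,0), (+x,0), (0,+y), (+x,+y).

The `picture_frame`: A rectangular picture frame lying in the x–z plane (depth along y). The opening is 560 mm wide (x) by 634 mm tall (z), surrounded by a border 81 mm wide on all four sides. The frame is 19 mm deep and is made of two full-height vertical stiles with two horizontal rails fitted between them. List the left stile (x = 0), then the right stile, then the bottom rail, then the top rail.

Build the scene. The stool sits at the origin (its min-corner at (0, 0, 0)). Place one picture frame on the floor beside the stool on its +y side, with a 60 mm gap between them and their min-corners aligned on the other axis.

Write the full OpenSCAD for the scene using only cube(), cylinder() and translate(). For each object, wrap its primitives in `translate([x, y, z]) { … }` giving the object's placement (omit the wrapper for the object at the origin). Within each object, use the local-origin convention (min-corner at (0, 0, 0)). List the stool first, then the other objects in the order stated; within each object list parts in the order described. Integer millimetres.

translate([0, 0, 353]) cube([277, 266, 33]);
translate([15, 15, 0]) cylinder(h = 353, r = 15);
translate([262, 15, 0]) cylinder(h = 353, r = 15);
translate([15, 251, 0]) cylinder(h = 353, r = 15);
translate([262, 251, 0]) cylinder(h = 353, r = 15);
translate([0, 326, 0]) {
  cube([81, 19, 796]);
  translate([641, 0, 0]) cube([81, 19, 796]);
  translate([81, 0, 0]) cube([560, 19, 81]);
  translate([81, 0, 715]) cube([560, 19, 81]);
}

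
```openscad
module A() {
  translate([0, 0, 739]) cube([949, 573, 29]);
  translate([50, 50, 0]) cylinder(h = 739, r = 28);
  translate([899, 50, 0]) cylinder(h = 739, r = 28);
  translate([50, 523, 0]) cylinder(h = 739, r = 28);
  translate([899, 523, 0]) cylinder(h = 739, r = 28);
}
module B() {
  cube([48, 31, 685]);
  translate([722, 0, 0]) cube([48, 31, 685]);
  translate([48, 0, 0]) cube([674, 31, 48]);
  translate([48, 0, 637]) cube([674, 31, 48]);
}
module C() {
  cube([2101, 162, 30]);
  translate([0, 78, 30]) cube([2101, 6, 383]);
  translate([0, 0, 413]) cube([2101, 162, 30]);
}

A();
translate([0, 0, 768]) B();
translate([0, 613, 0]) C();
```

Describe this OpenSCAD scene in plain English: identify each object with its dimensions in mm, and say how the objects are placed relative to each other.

A is a rectangular dining table. The top is 949×573×29 mm with its upper surface at z = 768 mm. It stands on four round legs of 56 mm diameter, each leg's bounding box inset 22 mm from the nearest pair of top edges, running from the floor to the underside of the top.

B is a picture frame with a 674×589 mm rectangular opening (x by z) and a uniform 48 mm border on every side. Frame depth is 31 mm along y. It is built from two vertical stiles running the full outside height and two horizontal rails spanning the gap between the stiles.

C is an I-beam lying along x, 2101 mm long. Overall section height 443 mm. Two flanges 162 mm wide (y) and 30 mm thick, one on the floor and one at the top; a web 6 mm thick runs between them, centred on the flange width.

The picture frame is on top of the table. The I-beam is on the floor beside the table on its +y side.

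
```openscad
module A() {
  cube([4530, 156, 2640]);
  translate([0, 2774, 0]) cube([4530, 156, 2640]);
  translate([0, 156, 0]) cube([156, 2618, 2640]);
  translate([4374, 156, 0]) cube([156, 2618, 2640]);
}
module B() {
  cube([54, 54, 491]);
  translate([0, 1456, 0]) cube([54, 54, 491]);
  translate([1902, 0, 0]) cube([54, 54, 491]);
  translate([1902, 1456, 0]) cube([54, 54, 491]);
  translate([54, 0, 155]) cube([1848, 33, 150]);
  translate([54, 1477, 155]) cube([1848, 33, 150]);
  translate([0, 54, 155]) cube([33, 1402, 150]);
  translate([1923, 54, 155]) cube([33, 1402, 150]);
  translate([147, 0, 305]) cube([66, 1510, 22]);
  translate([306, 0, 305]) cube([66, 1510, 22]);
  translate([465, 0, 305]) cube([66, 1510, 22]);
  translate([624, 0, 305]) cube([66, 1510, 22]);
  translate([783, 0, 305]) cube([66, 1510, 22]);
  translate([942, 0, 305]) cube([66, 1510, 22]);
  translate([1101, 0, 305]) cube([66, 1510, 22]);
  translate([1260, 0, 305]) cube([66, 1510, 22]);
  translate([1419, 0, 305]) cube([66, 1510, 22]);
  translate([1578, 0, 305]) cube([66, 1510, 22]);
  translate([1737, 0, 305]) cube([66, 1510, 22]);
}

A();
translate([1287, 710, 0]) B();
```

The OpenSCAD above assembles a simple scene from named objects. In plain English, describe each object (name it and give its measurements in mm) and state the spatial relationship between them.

A is the wall frame of a small rectangular building: four walls, each 2640 mm tall and 156 mm thick, enclosing a footprint 4530 mm (x) by 2930 mm (y) outside-to-outside, with no floor or roof. The front and back walls (the −y and +y sides) span the full width; the two side walls fit between them.

B is a bed frame 1956 mm long (x) by 1510 mm wide (y). Four 54×54 mm corner posts, 491 mm tall, at the corners of the footprint. Four rails of 33 mm thickness and 150 mm height run between adjacent posts with their undersides at z = 155 mm, their outer faces flush with the outside of the frame (the two x-running rails run between the posts' inner faces; the two y-running rails run between the posts' inner faces). 11 slats, each 66 mm wide (x) and 22 mm thick, lie across the top of the two x-running rails, running the full 1510 mm width of the frame in y; the slats are evenly spaced along x between the inner faces of the end posts with equal gaps (rounded down to the nearest mm) at the −x end and between each pair — any rounding remainder accumulates at the +x end.

The bed frame sits inside the house frame, centred.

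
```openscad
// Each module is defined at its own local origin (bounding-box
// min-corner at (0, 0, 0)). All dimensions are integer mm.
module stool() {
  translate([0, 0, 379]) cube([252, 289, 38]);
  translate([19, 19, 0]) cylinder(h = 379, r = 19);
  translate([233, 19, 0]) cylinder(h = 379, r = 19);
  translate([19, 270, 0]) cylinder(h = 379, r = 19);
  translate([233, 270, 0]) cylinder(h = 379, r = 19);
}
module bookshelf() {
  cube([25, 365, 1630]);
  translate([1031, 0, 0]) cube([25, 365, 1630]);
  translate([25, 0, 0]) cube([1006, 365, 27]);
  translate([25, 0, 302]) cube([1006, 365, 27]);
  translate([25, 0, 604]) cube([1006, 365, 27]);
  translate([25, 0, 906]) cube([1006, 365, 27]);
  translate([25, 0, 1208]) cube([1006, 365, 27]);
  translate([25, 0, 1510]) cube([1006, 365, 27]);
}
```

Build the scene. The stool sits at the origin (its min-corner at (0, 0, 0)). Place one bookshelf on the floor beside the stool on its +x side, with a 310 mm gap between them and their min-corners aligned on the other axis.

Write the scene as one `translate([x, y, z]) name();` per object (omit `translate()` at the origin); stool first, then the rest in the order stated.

stool();
translate([562, 0, 0]) bookshelf();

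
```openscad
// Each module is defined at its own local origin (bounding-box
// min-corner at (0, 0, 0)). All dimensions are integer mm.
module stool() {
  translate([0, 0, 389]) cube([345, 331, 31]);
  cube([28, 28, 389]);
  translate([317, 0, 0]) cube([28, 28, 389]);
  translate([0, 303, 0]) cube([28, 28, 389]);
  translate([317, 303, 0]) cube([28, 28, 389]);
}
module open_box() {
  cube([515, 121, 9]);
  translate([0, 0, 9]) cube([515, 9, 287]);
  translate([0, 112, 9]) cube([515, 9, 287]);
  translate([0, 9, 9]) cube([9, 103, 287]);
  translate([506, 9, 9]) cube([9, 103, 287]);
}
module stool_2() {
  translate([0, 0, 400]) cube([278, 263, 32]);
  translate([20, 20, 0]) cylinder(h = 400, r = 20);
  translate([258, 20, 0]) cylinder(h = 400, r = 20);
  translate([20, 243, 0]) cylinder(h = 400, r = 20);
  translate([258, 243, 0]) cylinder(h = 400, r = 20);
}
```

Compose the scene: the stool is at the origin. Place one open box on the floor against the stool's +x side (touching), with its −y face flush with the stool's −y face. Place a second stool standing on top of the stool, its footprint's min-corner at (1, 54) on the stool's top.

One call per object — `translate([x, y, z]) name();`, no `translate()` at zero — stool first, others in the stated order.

stool();
translate([345, 0, 0]) open_box();
translate([1, 54, 420]) stool_2();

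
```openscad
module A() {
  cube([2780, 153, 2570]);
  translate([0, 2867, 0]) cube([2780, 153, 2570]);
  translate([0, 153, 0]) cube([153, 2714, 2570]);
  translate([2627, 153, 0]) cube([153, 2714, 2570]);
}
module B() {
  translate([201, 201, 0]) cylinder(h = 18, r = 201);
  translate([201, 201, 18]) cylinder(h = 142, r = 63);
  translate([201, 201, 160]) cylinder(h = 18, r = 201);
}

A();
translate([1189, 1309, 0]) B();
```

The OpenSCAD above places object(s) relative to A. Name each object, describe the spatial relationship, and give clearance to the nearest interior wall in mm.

A is a house frame. B is a spool. The spool sits inside the house frame, centred. The clearance to the nearest interior wall is 1036 mm.

Clearances: x = 1036, y = 1156; minimum 1036 mm.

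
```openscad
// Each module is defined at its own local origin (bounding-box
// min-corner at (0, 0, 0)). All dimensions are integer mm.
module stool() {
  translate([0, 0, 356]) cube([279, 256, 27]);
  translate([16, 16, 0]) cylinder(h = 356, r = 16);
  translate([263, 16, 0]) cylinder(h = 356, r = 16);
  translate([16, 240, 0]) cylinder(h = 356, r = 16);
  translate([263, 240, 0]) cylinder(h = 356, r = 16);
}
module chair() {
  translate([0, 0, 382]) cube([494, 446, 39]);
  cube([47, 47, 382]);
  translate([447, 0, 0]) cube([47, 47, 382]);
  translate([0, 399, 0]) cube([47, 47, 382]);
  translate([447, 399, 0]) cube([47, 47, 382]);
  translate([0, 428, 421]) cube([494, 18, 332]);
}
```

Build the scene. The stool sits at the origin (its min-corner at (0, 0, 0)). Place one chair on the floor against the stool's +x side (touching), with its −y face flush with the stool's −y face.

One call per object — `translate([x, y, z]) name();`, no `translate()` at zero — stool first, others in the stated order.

stool();
translate([279, 0, 0]) chair();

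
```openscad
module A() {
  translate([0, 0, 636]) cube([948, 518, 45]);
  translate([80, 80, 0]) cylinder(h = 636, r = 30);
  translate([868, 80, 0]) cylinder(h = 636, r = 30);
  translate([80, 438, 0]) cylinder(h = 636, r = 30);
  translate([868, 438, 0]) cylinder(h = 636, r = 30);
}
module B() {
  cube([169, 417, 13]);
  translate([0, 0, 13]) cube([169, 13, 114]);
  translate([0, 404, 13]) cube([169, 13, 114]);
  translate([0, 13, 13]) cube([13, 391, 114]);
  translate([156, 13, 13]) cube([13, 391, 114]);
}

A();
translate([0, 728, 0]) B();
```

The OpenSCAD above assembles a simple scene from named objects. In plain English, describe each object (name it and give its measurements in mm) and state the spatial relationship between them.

A is a rectangular dining table. The top is 948×518×45 mm with its upper surface at z = 681 mm. It stands on four round legs of 60 mm diameter, each leg's bounding box inset 50 mm from the nearest pair of top edges, running from the floor to the underside of the top.

B is an open storage box with external size 169×417×127 mm and wall thickness 13 mm (the base is also 13 mm thick). The base covers the whole footprint; the four walls stand on the base, with the y-facing walls full-width and the x-facing walls fitting between their inner faces.

The open box is on the floor beside the table on its +y side.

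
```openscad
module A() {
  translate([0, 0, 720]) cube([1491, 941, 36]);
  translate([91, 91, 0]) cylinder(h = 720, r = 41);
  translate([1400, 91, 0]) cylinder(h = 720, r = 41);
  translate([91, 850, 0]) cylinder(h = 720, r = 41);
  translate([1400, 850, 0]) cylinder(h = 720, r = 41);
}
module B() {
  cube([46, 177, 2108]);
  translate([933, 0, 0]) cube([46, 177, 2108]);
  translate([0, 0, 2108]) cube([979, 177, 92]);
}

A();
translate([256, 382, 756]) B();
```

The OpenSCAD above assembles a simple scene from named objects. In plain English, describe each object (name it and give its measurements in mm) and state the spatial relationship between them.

A is a table: top 1491 mm (x) × 941 mm (y), 36 mm thick, upper face at z = 756 mm, on four round legs of 82 mm diameter, each leg's bounding box inset 50 mm from the nearest pair of top edges, running from z = 0 to the bottom of the top.

B is a door frame. The clear opening is 887 mm wide and 2108 mm high. Two 46 mm wide jambs, 177 mm deep, stand either side of the opening from the floor to the top of the opening. A 92 mm thick head sits across the top of both jambs, spanning the full outside width of the frame.

The door frame is on top of the table, centred.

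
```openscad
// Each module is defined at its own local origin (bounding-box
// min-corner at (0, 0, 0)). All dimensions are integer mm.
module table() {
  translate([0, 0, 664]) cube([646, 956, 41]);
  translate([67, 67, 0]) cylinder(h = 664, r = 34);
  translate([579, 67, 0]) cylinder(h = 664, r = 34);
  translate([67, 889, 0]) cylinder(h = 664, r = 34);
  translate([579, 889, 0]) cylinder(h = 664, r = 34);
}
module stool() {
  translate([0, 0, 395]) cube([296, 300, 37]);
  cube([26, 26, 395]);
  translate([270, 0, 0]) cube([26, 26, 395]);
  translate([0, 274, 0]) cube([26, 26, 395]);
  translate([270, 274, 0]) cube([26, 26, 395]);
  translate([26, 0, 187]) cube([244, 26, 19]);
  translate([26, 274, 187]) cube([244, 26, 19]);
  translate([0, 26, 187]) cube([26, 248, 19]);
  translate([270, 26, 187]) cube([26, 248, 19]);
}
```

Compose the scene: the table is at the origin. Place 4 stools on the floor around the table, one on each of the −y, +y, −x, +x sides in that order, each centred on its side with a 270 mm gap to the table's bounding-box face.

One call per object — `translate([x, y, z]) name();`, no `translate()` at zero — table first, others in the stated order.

table();
translate([175, -570, 0]) stool();
translate([175, 1226, 0]) stool();
translate([-566, 328, 0]) stool();
translate([916, 328, 0]) stool();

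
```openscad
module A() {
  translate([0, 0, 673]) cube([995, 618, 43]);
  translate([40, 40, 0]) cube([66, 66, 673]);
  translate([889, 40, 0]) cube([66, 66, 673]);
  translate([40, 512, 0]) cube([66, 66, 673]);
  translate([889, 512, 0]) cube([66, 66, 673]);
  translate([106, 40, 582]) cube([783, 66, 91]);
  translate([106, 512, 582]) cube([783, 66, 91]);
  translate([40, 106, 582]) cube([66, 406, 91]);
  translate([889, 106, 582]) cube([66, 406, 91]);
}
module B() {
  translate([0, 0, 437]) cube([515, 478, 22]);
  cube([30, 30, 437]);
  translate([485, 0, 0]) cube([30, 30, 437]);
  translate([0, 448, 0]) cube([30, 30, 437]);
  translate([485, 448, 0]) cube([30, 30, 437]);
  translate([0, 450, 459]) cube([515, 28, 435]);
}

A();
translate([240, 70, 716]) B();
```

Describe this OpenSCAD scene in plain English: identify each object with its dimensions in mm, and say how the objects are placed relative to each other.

A is a table: top 995 mm (x) × 618 mm (y), 43 mm thick, upper face at z = 716 mm, on four 66×66 mm square legs, each inset 40 mm from the nearest pair of top edges, running from z = 0 to the bottom of the top. Four apron rails, 66 mm thick and 91 mm tall, run between adjacent legs with their top edges flush with the underside of the top and their outer faces flush with the legs' outer faces.

B is a chair: 515×478 mm seat, 22 mm thick, top at z = 459 mm, on four 30 mm square corner legs flush with the seat edges. A 28 mm thick backrest slab spans the full seat width, extending 435 mm above the seat top, its back face flush with the seat's +y edge.

The chair is on top of the table, centred.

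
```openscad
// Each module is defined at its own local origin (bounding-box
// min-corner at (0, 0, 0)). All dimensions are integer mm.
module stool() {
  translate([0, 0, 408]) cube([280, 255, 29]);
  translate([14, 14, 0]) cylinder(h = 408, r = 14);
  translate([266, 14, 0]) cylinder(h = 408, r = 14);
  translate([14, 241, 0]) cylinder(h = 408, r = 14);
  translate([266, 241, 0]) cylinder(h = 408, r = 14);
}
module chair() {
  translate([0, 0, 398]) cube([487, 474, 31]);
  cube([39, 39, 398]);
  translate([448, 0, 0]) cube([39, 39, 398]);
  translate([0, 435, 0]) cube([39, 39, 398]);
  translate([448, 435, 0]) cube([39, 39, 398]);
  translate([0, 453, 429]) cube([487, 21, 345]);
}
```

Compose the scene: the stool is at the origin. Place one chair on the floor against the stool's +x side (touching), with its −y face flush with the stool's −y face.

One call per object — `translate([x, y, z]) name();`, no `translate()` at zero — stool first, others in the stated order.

stool();
translate([280, 0, 0]) chair();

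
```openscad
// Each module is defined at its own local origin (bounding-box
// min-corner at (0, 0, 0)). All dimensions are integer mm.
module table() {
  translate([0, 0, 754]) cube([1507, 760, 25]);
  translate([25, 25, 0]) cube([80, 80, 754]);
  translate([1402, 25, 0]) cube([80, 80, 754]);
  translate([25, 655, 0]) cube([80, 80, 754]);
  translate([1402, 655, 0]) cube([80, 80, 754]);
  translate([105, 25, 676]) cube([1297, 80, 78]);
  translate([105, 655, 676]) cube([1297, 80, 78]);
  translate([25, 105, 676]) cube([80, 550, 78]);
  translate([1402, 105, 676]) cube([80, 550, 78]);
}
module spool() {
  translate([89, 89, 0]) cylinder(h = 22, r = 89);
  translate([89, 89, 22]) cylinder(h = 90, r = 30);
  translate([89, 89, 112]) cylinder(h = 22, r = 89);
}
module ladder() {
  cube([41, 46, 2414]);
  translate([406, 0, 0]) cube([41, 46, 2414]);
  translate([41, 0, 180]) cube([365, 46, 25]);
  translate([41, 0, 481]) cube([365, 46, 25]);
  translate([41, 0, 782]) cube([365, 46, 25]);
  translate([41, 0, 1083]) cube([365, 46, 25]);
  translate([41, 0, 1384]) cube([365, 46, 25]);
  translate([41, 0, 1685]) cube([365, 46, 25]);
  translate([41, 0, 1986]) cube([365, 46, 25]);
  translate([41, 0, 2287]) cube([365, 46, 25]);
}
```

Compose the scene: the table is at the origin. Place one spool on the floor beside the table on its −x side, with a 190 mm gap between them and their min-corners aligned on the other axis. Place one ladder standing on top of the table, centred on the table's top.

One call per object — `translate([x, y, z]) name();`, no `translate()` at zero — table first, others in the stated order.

table();
translate([-368, 0, 0]) spool();
translate([530, 357, 779]) ladder();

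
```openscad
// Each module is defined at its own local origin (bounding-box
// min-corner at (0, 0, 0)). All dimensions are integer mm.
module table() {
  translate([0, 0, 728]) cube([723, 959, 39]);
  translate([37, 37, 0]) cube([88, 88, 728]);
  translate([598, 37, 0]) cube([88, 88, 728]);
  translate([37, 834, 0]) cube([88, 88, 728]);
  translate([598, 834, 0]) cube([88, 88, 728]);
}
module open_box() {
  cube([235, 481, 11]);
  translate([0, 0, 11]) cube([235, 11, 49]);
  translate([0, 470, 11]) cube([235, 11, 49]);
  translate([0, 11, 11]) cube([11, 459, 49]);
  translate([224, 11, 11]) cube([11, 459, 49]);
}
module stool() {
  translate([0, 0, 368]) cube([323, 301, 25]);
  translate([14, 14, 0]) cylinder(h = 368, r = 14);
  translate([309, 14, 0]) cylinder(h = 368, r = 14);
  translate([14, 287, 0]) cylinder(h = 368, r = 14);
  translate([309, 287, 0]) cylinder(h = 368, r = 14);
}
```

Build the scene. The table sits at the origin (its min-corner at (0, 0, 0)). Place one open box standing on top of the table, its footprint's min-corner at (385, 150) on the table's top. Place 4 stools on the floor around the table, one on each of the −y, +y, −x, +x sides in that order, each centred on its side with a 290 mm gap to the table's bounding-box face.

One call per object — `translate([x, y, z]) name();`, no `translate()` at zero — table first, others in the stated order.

table();
translate([385, 150, 767]) open_box();
translate([200, -591, 0]) stool();
translate([200, 1249, 0]) stool();
translate([-613, 329, 0]) stool();
translate([1013, 329, 0]) stool();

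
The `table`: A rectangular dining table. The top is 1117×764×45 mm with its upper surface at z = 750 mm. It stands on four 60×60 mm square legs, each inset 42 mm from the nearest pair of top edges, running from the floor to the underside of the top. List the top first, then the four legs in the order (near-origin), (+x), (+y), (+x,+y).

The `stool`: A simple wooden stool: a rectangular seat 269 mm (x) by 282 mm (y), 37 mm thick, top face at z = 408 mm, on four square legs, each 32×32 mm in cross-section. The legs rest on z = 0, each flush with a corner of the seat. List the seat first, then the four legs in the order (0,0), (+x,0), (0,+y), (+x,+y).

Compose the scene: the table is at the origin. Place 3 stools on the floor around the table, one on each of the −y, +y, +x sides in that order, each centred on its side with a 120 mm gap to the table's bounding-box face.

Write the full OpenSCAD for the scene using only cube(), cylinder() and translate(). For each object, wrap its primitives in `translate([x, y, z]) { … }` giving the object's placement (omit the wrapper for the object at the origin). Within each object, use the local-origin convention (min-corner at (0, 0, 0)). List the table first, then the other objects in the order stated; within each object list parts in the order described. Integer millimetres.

translate([0, 0, 705]) cube([1117, 764, 45]);
translate([42, 42, 0]) cube([60, 60, 705]);
translate([1015, 42, 0]) cube([60, 60, 705]);
translate([42, 662, 0]) cube([60, 60, 705]);
translate([1015, 662, 0]) cube([60, 60, 705]);
translate([424, -402, 0]) {
  translate([0, 0, 371]) cube([269, 282, 37]);
  cube([32, 32, 371]);
  translate([237, 0, 0]) cube([32, 32, 371]);
  translate([0, 250, 0]) cube([32, 32, 371]);
  translate([237, 250, 0]) cube([32, 32, 371]);
}
translate([424, 884, 0]) {
  translate([0, 0, 371]) cube([269, 282, 37]);
  cube([32, 32, 371]);
  translate([237, 0, 0]) cube([32, 32, 371]);
  translate([0, 250, 0]) cube([32, 32, 371]);
  translate([237, 250, 0]) cube([32, 32, 371]);
}
translate([1237, 241, 0]) {
  translate([0, 0, 371]) cube([269, 282, 37]);
  cube([32, 32, 371]);
  translate([237, 0, 0]) cube([32, 32, 371]);
  translate([0, 250, 0]) cube([32, 32, 371]);
  translate([237, 250, 0]) cube([32, 32, 371]);
}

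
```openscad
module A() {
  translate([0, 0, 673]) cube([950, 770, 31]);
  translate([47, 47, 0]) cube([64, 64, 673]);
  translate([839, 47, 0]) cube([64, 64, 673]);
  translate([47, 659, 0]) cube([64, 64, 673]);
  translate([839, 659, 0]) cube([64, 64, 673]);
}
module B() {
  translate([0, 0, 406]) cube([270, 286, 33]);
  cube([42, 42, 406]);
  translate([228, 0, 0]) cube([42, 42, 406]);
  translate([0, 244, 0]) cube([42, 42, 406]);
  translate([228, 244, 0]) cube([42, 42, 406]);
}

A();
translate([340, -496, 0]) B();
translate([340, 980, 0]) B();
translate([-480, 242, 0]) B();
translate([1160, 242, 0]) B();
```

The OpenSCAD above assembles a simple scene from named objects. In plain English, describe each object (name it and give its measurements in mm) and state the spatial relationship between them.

A is a rectangular dining table. The top is 950×770×31 mm with its upper surface at z = 704 mm. It stands on four 64×64 mm square legs, each inset 47 mm from the nearest pair of top edges, running from the floor to the underside of the top.

B is a simple wooden stool: a rectangular seat 270 mm (x) by 286 mm (y), 33 mm thick, top face at z = 439 mm, on four square legs, each 42×42 mm in cross-section. The legs rest on z = 0, each flush with a corner of the seat.

Four stools sit around the table at the −y, +y, −x, +x sides.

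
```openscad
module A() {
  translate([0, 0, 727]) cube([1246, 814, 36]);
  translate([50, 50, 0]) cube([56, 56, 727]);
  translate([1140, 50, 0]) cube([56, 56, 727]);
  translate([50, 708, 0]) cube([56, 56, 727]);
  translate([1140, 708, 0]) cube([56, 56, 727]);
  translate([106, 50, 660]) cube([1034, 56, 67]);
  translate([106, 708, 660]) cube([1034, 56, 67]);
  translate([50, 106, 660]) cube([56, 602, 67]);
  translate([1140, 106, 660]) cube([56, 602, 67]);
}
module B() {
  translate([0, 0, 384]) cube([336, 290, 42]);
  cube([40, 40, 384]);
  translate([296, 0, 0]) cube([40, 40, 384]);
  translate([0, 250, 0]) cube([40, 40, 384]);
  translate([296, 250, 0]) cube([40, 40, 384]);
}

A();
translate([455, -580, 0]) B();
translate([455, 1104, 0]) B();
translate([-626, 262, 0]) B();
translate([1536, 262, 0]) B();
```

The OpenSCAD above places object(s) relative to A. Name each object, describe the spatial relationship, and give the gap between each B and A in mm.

A is a table. B is a stool. Four stools sit around the table at the −y, +y, −x, +x sides. The gap between each stool and the table is 290 mm.

Each stool's nearest face is 290 mm from the table's bounding box.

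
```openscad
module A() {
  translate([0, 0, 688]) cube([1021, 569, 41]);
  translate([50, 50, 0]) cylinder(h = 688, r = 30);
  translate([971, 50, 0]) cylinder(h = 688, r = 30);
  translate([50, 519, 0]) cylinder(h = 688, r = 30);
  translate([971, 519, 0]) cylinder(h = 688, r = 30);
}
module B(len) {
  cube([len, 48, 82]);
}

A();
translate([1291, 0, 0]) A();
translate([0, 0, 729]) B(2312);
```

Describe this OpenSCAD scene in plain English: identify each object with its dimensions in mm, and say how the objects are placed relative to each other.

A is a rectangular dining table. The top is 1021×569×41 mm with its upper surface at z = 729 mm. It stands on four round legs of 60 mm diameter, each leg's bounding box inset 20 mm from the nearest pair of top edges, running from the floor to the underside of the top.

B is a rectangular beam 2312 mm long (x), 48 mm deep (y), 82 mm thick (z).

The beam spans the tops of two tables placed 270 mm apart, resting at z = 729 mm.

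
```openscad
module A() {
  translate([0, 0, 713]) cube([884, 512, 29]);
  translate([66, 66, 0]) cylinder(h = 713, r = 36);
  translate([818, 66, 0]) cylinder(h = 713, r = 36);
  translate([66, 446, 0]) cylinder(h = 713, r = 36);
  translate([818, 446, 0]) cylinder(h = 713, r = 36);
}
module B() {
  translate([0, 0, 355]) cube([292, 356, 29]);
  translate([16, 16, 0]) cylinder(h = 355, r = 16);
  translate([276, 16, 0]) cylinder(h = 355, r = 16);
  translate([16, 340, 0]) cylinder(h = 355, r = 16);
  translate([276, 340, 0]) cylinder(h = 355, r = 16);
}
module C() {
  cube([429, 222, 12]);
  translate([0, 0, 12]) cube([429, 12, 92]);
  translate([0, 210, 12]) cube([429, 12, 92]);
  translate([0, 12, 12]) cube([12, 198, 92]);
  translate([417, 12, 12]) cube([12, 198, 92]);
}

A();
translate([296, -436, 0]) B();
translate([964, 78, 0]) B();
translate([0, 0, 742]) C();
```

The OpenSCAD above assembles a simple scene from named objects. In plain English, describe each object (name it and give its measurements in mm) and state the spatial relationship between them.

A is a rectangular dining table. The top is 884×512×29 mm with its upper surface at z = 742 mm. It stands on four round legs of 72 mm diameter, each leg's bounding box inset 30 mm from the nearest pair of top edges, running from the floor to the underside of the top.

B is a four-legged stool. The seat is 292×356 mm, 29 mm thick, top at z = 384 mm. It stands on four round legs, each 32 mm in diameter, from z = 0 to the seat underside, each leg's axis is inset half a diameter from the nearest pair of seat edges (so the leg's bounding box is flush with the corner).

C is an open-topped rectangular box: outside dimensions 429×222×104 mm, with a uniform wall and base thickness of 12 mm. The base is a full 429×222 slab on the floor; four walls sit on top of the base. The front and back walls (the −y and +y sides) span the full width; the two side walls fit between them.

Two stools sit around the table at the −y, +x sides. The open box is on top of the table.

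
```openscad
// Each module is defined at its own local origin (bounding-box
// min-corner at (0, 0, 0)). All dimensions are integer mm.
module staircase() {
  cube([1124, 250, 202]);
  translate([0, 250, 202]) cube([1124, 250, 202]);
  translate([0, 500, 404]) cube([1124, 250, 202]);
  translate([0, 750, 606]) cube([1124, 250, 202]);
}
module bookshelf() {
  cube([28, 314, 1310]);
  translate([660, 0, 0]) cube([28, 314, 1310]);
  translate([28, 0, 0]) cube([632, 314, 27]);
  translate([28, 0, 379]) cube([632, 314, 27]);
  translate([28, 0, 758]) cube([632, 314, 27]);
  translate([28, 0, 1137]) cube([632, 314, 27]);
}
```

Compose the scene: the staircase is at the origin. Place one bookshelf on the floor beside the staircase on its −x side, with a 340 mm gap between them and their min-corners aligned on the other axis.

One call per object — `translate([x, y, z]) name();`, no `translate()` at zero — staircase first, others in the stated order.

staircase();
translate([-1028, 0, 0]) bookshelf();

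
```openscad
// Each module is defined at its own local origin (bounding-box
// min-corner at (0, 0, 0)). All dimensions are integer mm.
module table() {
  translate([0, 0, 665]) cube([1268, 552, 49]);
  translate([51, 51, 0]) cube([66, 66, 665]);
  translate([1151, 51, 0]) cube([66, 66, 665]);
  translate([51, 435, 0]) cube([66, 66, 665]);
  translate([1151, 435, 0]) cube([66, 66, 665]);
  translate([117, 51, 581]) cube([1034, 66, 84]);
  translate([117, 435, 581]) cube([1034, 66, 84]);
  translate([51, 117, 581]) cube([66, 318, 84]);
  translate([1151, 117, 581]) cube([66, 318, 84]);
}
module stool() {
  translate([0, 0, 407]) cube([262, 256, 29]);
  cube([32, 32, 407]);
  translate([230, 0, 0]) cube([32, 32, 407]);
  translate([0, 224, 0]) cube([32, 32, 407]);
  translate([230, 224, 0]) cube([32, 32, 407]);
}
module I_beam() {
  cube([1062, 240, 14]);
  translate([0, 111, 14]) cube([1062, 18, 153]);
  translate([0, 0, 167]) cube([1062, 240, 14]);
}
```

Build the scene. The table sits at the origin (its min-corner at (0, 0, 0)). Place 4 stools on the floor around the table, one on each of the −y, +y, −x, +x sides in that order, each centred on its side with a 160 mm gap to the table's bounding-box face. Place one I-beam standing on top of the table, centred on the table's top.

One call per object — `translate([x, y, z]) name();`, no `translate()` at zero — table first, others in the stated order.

table();
translate([503, -416, 0]) stool();
translate([503, 712, 0]) stool();
translate([-422, 148, 0]) stool();
translate([1428, 148, 0]) stool();
translate([103, 156, 714]) I_beam();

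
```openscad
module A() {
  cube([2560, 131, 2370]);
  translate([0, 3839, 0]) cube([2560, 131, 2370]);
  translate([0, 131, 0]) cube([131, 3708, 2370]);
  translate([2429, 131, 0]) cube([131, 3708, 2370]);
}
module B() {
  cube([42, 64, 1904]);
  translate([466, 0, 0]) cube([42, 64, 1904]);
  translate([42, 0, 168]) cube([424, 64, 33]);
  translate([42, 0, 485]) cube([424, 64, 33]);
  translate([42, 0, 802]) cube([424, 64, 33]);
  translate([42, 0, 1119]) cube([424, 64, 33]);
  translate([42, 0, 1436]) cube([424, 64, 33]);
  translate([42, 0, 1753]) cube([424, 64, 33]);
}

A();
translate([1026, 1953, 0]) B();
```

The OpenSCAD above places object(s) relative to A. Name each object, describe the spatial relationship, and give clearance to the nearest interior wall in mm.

Clearances: x = 895, y = 1822; minimum 895 mm.

A is a house frame. B is a ladder. The ladder sits inside the house frame, centred. The clearance to the nearest interior wall is 895 mm.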